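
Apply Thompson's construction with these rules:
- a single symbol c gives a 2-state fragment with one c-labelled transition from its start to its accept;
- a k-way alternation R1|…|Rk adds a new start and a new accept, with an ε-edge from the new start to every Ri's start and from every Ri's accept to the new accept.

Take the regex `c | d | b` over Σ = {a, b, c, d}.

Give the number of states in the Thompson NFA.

By structural recursion:
Each of the 3 symbol leaves contributes a 2-state fragment.
  c | d | b = 8 states

8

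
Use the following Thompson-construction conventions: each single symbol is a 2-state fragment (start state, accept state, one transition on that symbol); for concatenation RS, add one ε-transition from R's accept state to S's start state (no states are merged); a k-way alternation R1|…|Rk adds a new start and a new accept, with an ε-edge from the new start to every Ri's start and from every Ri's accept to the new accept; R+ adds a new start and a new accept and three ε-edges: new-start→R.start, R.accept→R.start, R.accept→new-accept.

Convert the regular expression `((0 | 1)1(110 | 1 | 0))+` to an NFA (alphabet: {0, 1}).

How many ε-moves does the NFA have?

17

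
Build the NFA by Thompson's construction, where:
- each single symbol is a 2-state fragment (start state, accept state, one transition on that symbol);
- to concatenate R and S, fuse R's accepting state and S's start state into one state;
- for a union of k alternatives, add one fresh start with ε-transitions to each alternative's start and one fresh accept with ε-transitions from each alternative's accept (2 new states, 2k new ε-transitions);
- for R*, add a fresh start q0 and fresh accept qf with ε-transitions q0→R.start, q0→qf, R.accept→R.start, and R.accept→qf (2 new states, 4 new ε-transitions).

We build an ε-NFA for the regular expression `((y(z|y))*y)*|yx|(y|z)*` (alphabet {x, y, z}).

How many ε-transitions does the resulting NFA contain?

26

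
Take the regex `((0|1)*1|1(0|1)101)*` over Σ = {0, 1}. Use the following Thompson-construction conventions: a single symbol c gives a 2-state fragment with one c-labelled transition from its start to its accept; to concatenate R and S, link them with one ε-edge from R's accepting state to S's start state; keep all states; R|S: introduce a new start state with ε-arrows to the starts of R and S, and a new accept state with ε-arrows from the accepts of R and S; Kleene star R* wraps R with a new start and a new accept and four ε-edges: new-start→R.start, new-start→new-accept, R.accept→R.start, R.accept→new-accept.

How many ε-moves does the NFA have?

25

Recursing over subexpressions:
Each of the 9 symbol leaves contributes 0 ε-transitions.
  0|1 = 4 ε-transitions
  (0|1)* = 8 ε-transitions
  (0|1)*1 = 9 ε-transitions
  0|1 = 4 ε-transitions
  1(0|1)101 = 8 ε-transitions
  (0|1)*1|1(0|1)101 = 21 ε-transitions
  ((0|1)*1|1(0|1)101)* = 25 ε-transitions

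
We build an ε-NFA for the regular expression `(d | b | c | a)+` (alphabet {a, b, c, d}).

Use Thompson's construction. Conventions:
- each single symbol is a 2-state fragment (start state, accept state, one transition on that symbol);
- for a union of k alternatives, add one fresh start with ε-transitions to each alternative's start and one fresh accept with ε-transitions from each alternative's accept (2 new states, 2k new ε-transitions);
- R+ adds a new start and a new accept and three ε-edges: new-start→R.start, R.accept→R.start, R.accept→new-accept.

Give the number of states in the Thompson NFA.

12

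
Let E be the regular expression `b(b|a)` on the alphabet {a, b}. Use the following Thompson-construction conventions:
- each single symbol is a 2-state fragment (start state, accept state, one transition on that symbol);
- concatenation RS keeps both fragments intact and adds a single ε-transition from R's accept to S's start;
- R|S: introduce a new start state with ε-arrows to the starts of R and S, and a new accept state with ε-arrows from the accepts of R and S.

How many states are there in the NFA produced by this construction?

8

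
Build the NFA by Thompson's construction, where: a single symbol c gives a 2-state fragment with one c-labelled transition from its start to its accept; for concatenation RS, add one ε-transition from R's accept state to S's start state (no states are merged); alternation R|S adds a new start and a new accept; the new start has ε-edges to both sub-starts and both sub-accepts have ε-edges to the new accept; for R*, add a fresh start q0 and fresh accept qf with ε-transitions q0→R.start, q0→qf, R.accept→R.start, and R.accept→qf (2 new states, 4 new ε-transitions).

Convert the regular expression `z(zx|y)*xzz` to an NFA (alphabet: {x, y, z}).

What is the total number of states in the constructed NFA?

Bottom-up over the parse tree:
Each of the 7 symbol leaves contributes a 2-state fragment.
  zx : 4 states
  zx|y : 8 states
  (zx|y)* : 10 states
  z(zx|y)*xzz : 18 states

18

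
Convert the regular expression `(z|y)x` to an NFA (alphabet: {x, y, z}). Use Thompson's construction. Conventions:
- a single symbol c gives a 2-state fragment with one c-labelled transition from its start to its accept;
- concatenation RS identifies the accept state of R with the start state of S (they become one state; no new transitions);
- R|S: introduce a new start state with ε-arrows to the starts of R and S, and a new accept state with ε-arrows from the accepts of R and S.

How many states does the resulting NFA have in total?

7

Building bottom-up:
Each of the 3 symbol leaves contributes a 2-state fragment.
  z|y → 6 states
  (z|y)x → 7 states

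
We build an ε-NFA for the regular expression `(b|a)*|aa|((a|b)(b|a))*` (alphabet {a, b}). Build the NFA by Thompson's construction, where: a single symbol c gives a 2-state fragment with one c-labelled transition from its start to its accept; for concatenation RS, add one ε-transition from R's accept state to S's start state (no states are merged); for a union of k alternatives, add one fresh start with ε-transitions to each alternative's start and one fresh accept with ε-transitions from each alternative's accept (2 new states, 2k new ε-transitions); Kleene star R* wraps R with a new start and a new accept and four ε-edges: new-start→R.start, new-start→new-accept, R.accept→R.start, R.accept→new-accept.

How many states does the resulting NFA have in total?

Bottom-up over the parse tree:
Each of the 8 symbol leaves contributes a 2-state fragment.
  b|a → 6 states
  (b|a)* → 8 states
  aa → 4 states
  a|b → 6 states
  b|a → 6 states
  (a|b)(b|a) → 12 states
  ((a|b)(b|a))* → 14 states
  (b|a)*|aa|((a|b)(b|a))* → 28 states

28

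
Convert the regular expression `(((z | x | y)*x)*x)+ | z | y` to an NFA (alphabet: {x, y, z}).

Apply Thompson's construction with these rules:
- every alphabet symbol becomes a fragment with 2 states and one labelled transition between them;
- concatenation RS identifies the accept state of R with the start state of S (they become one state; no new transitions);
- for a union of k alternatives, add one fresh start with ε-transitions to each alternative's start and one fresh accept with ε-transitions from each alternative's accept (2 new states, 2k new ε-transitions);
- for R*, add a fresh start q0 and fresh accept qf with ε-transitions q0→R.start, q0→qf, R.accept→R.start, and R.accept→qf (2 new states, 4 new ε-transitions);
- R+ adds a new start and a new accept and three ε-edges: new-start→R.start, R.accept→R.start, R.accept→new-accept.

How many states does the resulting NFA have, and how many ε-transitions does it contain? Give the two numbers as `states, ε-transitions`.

22, 23

Per subexpression:
Each of the 7 symbol leaves contributes 2 states and 0 ε-transitions.
  z | x | y — 8 states, 6 ε-transitions
  (z | x | y)* — 10 states, 10 ε-transitions
  (z | x | y)*x — 11 states, 10 ε-transitions
  ((z | x | y)*x)* — 13 states, 14 ε-transitions
  ((z | x | y)*x)*x — 14 states, 14 ε-transitions
  (((z | x | y)*x)*x)+ — 16 states, 17 ε-transitions
  (((z | x | y)*x)*x)+ | z | y — 22 states, 23 ε-transitions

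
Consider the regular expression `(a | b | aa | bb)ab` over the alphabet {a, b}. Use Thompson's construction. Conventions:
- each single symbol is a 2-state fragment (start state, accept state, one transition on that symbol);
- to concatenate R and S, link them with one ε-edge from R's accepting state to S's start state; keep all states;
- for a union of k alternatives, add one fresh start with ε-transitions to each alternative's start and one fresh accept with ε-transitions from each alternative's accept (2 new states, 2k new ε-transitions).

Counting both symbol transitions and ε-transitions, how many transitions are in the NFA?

20

Recursing over subexpressions:
Each of the 8 symbol leaves contributes 1 transition (1 symbol, 0 ε).
  aa → 3 transitions (2 symbol, 1 ε)
  bb → 3 transitions (2 symbol, 1 ε)
  a | b | aa | bb → 16 transitions (6 symbol, 10 ε)
  (a | b | aa | bb)ab → 20 transitions (8 symbol, 12 ε)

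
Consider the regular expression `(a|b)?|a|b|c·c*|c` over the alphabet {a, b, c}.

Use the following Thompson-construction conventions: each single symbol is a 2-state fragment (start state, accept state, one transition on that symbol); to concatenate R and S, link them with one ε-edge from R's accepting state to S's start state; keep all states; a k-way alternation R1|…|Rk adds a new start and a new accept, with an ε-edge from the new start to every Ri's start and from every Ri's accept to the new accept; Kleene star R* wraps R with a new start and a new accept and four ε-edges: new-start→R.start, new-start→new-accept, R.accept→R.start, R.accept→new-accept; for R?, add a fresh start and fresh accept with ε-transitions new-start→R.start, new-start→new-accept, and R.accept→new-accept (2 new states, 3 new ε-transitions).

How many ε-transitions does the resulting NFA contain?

Building bottom-up:
Each of the 7 symbol leaves contributes 0 ε-transitions.
  a|b → 4 ε-transitions
  (a|b)? → 7 ε-transitions
  c* → 4 ε-transitions
  c·c* → 5 ε-transitions
  (a|b)?|a|b|c·c*|c → 22 ε-transitions

22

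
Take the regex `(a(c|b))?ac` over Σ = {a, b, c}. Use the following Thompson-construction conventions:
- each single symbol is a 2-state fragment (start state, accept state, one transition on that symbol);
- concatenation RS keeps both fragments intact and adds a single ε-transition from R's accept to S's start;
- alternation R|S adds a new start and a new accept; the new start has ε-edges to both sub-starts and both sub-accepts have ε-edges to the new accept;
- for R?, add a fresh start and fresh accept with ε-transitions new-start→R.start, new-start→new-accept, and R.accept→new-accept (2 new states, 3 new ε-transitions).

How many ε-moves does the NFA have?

Per subexpression:
Each of the 5 symbol leaves contributes 0 ε-transitions.
  c|b → 4 ε-transitions
  a(c|b) → 5 ε-transitions
  (a(c|b))? → 8 ε-transitions
  (a(c|b))?ac → 10 ε-transitions

10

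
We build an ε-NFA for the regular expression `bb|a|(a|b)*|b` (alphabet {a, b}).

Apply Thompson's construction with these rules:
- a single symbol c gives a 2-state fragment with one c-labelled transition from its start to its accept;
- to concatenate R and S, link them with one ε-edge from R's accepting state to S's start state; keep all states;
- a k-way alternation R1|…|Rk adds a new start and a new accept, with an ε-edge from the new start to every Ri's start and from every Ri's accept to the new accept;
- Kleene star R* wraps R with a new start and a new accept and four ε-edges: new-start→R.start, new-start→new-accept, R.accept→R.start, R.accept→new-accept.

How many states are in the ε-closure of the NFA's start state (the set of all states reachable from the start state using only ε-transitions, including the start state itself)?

Compute the ε-closure size of each fragment's start state recursively; a symbol fragment's start has no outgoing ε-edge, so its closure is just itself (size 1).
  bb — same as the first factor's closure: |ε-closure| = 1
  a|b — |ε-closure| = 1 + 1 + 1 = 3 (the new accept is not ε-reachable since no branch accepts ε)
  (a|b)* — new start has ε-edges to the inner start and to the new accept, so |ε-closure| = 2 + 3 = 5
  bb|a|(a|b)*|b — |ε-closure| = 1 (new start) + (1 + 1 + 5 + 1) + 1 (new accept, since some branch ε-reaches its own accept) = 10

10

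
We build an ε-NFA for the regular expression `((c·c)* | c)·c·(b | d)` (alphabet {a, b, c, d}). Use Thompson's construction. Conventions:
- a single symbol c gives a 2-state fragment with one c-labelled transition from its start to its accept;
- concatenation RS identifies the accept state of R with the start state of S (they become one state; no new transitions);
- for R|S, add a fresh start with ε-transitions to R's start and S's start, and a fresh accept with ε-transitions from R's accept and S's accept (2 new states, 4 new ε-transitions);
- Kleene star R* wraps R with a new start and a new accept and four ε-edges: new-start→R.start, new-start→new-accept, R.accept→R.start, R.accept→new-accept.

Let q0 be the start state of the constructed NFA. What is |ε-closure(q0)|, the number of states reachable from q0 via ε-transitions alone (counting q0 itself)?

Compute the ε-closure size of each fragment's start state recursively; a symbol fragment's start has no outgoing ε-edge, so its closure is just itself (size 1).
  c·c — same as the first factor's closure: |closure| = 1
  (c·c)* — new start has ε-edges to the inner start and to the new accept, so |closure| = 2 + 1 = 3
  (c·c)* | c — |closure| = 1 (new start) + (3 + 1) + 1 (new accept, since some branch ε-reaches its own accept) = 6
  b | d — new start ε-reaches every alternative's start; none of them accept ε, so the new accept is not reached: |closure| = 1 + 1 + 1 = 3
  ((c·c)* | c)·c·(b | d) — the left operand accepts ε, so the closure extends into the next operand (the shared merged state is already counted); |closure| = 6 + (1−1) = 6

6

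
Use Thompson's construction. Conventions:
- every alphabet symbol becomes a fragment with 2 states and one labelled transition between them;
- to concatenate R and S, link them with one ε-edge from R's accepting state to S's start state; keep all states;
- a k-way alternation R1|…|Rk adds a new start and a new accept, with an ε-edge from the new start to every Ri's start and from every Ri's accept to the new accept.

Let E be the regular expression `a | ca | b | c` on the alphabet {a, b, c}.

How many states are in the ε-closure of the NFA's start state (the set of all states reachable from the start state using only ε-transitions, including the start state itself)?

Compute the ε-closure size of each fragment's start state recursively; a symbol fragment's start has no outgoing ε-edge, so its closure is just itself (size 1).
  ca — same as the first factor's closure: |closure| = 1
  a | ca | b | c — new start ε-reaches every alternative's start; none of them accept ε, so the new accept is not reached: |closure| = 1 + 1 + 1 + 1 + 1 = 5

5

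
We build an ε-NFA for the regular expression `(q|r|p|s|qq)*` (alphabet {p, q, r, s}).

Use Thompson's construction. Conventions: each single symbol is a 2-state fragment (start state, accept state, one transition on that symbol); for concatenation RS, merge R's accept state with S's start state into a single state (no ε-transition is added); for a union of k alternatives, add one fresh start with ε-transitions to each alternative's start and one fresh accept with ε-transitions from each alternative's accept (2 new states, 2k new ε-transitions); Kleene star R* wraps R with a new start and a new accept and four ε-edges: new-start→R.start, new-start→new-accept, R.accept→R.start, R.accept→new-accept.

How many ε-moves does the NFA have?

By structural recursion:
Each of the 6 symbol leaves contributes 0 ε-transitions.
  qq — 0 ε-transitions
  q|r|p|s|qq — 10 ε-transitions
  (q|r|p|s|qq)* — 14 ε-transitions

14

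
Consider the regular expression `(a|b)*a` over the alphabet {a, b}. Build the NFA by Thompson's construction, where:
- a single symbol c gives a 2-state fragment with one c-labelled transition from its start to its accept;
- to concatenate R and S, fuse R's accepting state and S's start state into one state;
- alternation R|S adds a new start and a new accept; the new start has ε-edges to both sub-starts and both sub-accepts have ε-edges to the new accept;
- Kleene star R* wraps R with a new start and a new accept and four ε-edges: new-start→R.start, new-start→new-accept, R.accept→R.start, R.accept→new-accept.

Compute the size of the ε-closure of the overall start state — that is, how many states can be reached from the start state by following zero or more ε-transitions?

Compute the ε-closure size of each fragment's start state recursively; a symbol fragment's start has no outgoing ε-edge, so its closure is just itself (size 1).
  a|b : new start ε-reaches every alternative's start; none of them accept ε, so the new accept is not reached: |closure| = 1 + 1 + 1 = 3
  (a|b)* : |closure| = 1 (new start) + 3 (body) + 1 (new accept) = 5
  (a|b)*a : the left operand accepts ε, so the closure extends into the next operand (the shared merged state is already counted); |closure| = 5 + (1−1) = 5

5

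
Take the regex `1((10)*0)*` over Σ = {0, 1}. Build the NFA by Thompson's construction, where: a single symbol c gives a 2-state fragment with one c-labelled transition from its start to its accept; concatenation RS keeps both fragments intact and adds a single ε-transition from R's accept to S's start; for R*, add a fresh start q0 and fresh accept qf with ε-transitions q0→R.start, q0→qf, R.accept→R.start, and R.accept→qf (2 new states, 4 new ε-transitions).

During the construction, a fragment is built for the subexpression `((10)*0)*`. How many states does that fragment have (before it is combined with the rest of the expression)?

Fragment for `((10)*0)*`:
Each of the 3 symbol leaves contributes a 2-state fragment.
  10 — 4 states
  (10)* — 6 states
  (10)*0 — 8 states
  ((10)*0)* — 10 states

10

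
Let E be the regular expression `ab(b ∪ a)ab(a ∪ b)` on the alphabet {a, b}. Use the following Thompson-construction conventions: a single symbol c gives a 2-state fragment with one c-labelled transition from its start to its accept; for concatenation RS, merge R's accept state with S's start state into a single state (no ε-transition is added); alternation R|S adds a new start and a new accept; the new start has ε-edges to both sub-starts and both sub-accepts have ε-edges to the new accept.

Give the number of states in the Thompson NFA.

By structural recursion:
Each of the 8 symbol leaves contributes a 2-state fragment.
  b ∪ a = 6 states
  a ∪ b = 6 states
  ab(b ∪ a)ab(a ∪ b) = 15 states

15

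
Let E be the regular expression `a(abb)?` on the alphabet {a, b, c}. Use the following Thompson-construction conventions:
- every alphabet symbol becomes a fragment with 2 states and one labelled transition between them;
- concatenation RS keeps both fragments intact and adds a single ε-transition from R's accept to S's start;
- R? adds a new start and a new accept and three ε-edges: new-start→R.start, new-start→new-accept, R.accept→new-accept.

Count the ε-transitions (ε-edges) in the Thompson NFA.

Recursing over subexpressions:
Each of the 4 symbol leaves contributes 0 ε-transitions.
  abb — 2 ε-transitions
  (abb)? — 5 ε-transitions
  a(abb)? — 6 ε-transitions

6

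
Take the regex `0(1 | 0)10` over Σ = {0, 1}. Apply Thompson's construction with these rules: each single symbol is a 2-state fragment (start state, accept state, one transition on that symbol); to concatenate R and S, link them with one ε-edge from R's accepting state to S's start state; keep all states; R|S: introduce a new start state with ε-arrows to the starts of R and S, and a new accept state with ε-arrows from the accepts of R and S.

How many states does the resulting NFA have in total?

12

Recursing over subexpressions:
Each of the 5 symbol leaves contributes a 2-state fragment.
  1 | 0 — 6 states
  0(1 | 0)10 — 12 states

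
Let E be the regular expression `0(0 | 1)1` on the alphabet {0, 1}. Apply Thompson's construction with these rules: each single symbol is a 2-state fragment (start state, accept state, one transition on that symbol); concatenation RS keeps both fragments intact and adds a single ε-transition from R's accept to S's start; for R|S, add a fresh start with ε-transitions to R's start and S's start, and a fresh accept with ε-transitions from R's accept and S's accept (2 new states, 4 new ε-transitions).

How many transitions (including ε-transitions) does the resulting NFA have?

10

Bottom-up over the parse tree:
Each of the 4 symbol leaves contributes 1 transition (1 symbol, 0 ε).
  0 | 1 → 6 transitions (2 symbol, 4 ε)
  0(0 | 1)1 → 10 transitions (4 symbol, 6 ε)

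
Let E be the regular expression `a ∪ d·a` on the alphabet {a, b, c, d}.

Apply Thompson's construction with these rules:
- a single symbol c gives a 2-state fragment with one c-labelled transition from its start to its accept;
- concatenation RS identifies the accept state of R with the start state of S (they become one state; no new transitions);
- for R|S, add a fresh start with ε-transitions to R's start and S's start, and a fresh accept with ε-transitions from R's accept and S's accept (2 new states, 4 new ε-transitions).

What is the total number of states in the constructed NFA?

7

Per subexpression:
Each of the 3 symbol leaves contributes a 2-state fragment.
  d·a = 3 states
  a ∪ d·a = 7 states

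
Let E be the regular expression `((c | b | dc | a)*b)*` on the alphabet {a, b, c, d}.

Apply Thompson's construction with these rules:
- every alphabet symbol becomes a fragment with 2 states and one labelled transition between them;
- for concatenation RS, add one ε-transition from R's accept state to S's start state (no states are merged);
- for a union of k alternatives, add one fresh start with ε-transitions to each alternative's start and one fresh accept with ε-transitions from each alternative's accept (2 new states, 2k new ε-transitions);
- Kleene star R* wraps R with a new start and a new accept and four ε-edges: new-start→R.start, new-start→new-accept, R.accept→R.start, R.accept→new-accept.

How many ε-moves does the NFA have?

18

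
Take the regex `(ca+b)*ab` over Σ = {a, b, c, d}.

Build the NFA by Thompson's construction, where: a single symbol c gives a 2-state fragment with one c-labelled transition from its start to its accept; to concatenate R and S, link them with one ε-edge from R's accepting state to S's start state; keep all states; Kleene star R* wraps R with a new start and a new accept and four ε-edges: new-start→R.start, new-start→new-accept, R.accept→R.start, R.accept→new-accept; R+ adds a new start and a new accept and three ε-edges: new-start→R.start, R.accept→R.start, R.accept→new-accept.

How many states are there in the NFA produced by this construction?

14

By structural recursion:
Each of the 5 symbol leaves contributes a 2-state fragment.
  a+ — 4 states
  ca+b — 8 states
  (ca+b)* — 10 states
  (ca+b)*ab — 14 states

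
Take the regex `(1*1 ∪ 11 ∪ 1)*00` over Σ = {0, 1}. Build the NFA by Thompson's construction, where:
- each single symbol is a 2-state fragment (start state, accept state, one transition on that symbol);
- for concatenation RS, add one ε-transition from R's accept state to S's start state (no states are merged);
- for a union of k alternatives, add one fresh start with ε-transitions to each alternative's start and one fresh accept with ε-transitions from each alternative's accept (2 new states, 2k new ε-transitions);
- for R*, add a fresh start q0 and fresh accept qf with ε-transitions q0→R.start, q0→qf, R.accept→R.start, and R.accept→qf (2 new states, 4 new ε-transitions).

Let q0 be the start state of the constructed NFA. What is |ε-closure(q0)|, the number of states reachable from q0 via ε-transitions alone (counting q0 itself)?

Compute the ε-closure size of each fragment's start state recursively; a symbol fragment's start has no outgoing ε-edge, so its closure is just itself (size 1).
  1* → the star's fresh start ε-reaches both the body's start and the fresh accept: C = 2 + 1 = 3
  1*1 → the left operand accepts ε, so the closure extends into the next operand (via the concat ε-link); C = 3 + 1 = 4
  11 → C equals the left operand's closure size = 1 (its accept is not ε-reachable, so the closure stops there)
  1*1 ∪ 11 ∪ 1 → C = 1 + 4 + 1 + 1 = 7 (the new accept is not ε-reachable since no branch accepts ε)
  (1*1 ∪ 11 ∪ 1)* → new start has ε-edges to the inner start and to the new accept, so C = 2 + 7 = 9
  (1*1 ∪ 11 ∪ 1)*00 → C = 9 + 1 = 10 (closure spills across the concat boundary because the left factor accepts ε)

10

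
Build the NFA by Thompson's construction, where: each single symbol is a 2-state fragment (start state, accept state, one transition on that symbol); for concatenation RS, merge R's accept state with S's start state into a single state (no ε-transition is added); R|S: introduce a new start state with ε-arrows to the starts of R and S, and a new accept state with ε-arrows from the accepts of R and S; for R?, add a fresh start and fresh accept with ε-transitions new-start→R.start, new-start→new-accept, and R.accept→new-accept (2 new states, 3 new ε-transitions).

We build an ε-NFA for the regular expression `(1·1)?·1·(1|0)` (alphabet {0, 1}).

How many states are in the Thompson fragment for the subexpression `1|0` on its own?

Fragment for `1|0`:
Each of the 2 symbol leaves contributes a 2-state fragment.
  1|0 → 6 states

6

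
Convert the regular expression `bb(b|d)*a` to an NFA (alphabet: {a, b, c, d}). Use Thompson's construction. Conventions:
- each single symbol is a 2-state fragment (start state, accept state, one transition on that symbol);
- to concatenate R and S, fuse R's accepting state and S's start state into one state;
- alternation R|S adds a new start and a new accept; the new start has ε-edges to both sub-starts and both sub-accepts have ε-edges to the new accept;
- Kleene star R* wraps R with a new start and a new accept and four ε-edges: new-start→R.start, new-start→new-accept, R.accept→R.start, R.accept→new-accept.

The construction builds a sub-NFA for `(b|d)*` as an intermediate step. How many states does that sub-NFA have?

8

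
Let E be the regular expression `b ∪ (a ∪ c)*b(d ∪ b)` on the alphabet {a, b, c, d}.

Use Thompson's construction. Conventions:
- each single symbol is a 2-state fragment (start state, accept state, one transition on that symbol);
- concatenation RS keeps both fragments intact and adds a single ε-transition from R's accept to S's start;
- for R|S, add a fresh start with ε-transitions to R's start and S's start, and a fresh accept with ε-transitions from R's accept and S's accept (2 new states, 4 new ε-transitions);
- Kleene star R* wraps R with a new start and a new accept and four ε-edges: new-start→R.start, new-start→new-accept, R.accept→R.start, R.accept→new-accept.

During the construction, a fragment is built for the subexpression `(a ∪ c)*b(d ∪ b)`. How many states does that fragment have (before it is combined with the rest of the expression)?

Fragment for `(a ∪ c)*b(d ∪ b)`:
Each of the 5 symbol leaves contributes a 2-state fragment.
  a ∪ c → 6 states
  (a ∪ c)* → 8 states
  d ∪ b → 6 states
  (a ∪ c)*b(d ∪ b) → 16 states

16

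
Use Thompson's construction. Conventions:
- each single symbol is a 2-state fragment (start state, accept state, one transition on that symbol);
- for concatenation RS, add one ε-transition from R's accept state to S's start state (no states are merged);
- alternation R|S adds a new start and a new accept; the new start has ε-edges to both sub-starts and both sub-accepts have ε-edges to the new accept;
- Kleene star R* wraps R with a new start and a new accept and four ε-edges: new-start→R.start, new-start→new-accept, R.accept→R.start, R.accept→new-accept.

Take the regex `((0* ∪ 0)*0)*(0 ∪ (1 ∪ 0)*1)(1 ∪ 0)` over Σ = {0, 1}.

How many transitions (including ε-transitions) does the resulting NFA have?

45

Building bottom-up:
Each of the 9 symbol leaves contributes 1 transition (1 symbol, 0 ε).
  0* = 5 transitions (1 symbol, 4 ε)
  0* ∪ 0 = 10 transitions (2 symbol, 8 ε)
  (0* ∪ 0)* = 14 transitions (2 symbol, 12 ε)
  (0* ∪ 0)*0 = 16 transitions (3 symbol, 13 ε)
  ((0* ∪ 0)*0)* = 20 transitions (3 symbol, 17 ε)
  1 ∪ 0 = 6 transitions (2 symbol, 4 ε)
  (1 ∪ 0)* = 10 transitions (2 symbol, 8 ε)
  (1 ∪ 0)*1 = 12 transitions (3 symbol, 9 ε)
  0 ∪ (1 ∪ 0)*1 = 17 transitions (4 symbol, 13 ε)
  1 ∪ 0 = 6 transitions (2 symbol, 4 ε)
  ((0* ∪ 0)*0)*(0 ∪ (1 ∪ 0)*1)(1 ∪ 0) = 45 transitions (9 symbol, 36 ε)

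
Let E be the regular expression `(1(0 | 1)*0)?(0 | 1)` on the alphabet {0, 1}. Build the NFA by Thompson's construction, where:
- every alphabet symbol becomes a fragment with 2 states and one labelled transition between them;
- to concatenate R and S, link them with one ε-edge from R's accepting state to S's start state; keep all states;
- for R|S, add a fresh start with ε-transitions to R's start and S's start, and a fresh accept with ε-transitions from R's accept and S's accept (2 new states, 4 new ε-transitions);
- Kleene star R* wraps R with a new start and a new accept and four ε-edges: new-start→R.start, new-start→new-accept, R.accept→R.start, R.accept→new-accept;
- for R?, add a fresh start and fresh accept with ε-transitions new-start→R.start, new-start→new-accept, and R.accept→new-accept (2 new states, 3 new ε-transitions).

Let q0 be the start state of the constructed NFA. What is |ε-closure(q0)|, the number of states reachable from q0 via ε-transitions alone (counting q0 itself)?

6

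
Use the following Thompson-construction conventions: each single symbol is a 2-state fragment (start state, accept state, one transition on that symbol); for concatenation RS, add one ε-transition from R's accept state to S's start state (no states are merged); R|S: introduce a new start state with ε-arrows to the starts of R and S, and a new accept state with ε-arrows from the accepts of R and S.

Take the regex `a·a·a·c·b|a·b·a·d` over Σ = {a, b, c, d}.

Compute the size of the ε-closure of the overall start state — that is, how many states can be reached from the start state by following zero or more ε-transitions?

Compute the ε-closure size of each fragment's start state recursively; a symbol fragment's start has no outgoing ε-edge, so its closure is just itself (size 1).
  a·a·a·c·b : same as the first factor's closure: |ε-closure| = 1
  a·b·a·d : |ε-closure| equals the left operand's closure size = 1 (its accept is not ε-reachable, so the closure stops there)
  a·a·a·c·b|a·b·a·d : |ε-closure| = 1 + 1 + 1 = 3 (the new accept is not ε-reachable since no branch accepts ε)

3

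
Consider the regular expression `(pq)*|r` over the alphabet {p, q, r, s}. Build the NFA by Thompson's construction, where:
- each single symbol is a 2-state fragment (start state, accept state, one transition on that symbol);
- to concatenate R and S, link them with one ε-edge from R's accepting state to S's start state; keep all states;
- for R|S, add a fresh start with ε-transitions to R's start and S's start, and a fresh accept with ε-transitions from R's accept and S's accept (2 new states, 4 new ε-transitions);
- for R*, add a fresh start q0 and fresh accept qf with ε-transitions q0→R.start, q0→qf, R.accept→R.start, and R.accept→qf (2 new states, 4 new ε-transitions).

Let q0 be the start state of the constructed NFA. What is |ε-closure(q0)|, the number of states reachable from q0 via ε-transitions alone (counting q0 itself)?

6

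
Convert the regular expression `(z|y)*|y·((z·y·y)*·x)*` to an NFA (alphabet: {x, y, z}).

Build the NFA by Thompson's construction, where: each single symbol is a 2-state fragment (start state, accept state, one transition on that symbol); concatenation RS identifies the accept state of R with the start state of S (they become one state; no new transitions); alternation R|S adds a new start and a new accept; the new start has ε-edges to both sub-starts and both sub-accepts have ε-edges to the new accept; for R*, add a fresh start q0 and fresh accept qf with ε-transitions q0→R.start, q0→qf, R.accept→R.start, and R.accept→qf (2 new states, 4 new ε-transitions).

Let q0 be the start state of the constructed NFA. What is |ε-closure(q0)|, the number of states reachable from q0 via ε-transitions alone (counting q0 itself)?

8

Work bottom-up. For each fragment F, track |ε-closure(F.start)| and whether F's accept lies in that closure (i.e. whether F accepts ε). A single-symbol fragment has closure size 1 and does not accept ε.
  z|y : new start ε-reaches every alternative's start; none of them accept ε, so the new accept is not reached: |ε-closure| = 1 + 1 + 1 = 3
  (z|y)* : |ε-closure| = 1 (new start) + 3 (body) + 1 (new accept) = 5
  z·y·y : same as the first factor's closure: |ε-closure| = 1
  (z·y·y)* : |ε-closure| = 1 (new start) + 1 (body) + 1 (new accept) = 3
  (z·y·y)*·x : |ε-closure| = 3 + (1−1) = 3 (closure spills across the concat boundary because the left factor accepts ε)
  ((z·y·y)*·x)* : |ε-closure| = 1 (new start) + 3 (body) + 1 (new accept) = 5
  y·((z·y·y)*·x)* : same as the first factor's closure: |ε-closure| = 1
  (z|y)*|y·((z·y·y)*·x)* : new start ε-reaches every alternative's start; at least one alternative accepts ε, so the union's new accept is reached too: |ε-closure| = 1 + 5 + 1 + 1 = 8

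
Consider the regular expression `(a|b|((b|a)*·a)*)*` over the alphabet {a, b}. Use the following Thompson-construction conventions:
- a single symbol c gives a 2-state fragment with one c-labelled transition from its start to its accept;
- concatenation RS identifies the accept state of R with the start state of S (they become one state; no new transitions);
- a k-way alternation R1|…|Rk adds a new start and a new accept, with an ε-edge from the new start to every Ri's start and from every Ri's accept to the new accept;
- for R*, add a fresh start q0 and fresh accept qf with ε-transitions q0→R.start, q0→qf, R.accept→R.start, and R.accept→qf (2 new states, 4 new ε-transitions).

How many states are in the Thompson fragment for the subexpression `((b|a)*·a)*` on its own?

11

Fragment for `((b|a)*·a)*`:
Each of the 3 symbol leaves contributes a 2-state fragment.
  b|a = 6 states
  (b|a)* = 8 states
  (b|a)*·a = 9 states
  ((b|a)*·a)* = 11 states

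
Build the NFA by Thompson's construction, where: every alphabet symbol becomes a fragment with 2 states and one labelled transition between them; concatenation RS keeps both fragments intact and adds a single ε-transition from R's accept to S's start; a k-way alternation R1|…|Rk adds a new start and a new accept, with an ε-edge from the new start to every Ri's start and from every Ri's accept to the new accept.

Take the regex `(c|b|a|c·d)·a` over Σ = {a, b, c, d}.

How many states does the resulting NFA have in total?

14

Per subexpression:
Each of the 6 symbol leaves contributes a 2-state fragment.
  c·d : 4 states
  c|b|a|c·d : 12 states
  (c|b|a|c·d)·a : 14 states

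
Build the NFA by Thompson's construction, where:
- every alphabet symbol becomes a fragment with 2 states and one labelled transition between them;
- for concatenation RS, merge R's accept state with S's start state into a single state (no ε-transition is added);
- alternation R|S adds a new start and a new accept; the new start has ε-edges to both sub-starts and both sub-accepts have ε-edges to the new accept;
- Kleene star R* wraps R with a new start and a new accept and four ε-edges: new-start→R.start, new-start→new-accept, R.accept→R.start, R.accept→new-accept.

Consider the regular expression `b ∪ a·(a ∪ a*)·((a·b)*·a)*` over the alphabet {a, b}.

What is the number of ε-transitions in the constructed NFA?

Recursing over subexpressions:
Each of the 7 symbol leaves contributes 0 ε-transitions.
  a* → 4 ε-transitions
  a ∪ a* → 8 ε-transitions
  a·b → 0 ε-transitions
  (a·b)* → 4 ε-transitions
  (a·b)*·a → 4 ε-transitions
  ((a·b)*·a)* → 8 ε-transitions
  a·(a ∪ a*)·((a·b)*·a)* → 16 ε-transitions
  b ∪ a·(a ∪ a*)·((a·b)*·a)* → 20 ε-transitions

20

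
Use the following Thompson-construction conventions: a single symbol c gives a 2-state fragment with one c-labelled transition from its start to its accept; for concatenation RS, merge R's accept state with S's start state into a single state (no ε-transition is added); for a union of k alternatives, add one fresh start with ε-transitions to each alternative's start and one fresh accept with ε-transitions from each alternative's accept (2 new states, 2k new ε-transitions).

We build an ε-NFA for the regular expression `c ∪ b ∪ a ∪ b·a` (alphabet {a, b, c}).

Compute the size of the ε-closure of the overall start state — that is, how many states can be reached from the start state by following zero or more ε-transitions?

5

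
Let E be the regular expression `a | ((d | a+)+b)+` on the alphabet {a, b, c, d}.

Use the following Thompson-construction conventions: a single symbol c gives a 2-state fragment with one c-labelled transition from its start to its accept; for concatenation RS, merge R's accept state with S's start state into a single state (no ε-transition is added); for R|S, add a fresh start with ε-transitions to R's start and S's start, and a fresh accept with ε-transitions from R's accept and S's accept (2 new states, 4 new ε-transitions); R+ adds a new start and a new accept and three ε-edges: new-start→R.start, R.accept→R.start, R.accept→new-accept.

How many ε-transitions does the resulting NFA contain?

17

By structural recursion:
Each of the 4 symbol leaves contributes 0 ε-transitions.
  a+ — 3 ε-transitions
  d | a+ — 7 ε-transitions
  (d | a+)+ — 10 ε-transitions
  (d | a+)+b — 10 ε-transitions
  ((d | a+)+b)+ — 13 ε-transitions
  a | ((d | a+)+b)+ — 17 ε-transitions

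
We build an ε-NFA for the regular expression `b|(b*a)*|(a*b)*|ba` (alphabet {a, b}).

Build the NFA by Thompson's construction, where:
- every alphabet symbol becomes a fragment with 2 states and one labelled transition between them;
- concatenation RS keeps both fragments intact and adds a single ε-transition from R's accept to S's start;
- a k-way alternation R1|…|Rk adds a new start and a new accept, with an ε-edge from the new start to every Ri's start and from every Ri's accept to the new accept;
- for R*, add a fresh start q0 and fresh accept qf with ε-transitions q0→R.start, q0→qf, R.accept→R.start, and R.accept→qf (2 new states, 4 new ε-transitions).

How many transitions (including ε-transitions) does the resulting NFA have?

34

Bottom-up over the parse tree:
Each of the 7 symbol leaves contributes 1 transition (1 symbol, 0 ε).
  b* — 5 transitions (1 symbol, 4 ε)
  b*a — 7 transitions (2 symbol, 5 ε)
  (b*a)* — 11 transitions (2 symbol, 9 ε)
  a* — 5 transitions (1 symbol, 4 ε)
  a*b — 7 transitions (2 symbol, 5 ε)
  (a*b)* — 11 transitions (2 symbol, 9 ε)
  ba — 3 transitions (2 symbol, 1 ε)
  b|(b*a)*|(a*b)*|ba — 34 transitions (7 symbol, 27 ε)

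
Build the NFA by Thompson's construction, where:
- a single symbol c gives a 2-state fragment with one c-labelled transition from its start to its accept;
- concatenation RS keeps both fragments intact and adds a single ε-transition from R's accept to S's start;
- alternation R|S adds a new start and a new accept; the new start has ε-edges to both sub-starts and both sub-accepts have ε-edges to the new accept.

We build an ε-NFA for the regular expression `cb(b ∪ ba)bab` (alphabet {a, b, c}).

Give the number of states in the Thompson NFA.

18

Building bottom-up:
Each of the 8 symbol leaves contributes a 2-state fragment.
  ba : 4 states
  b ∪ ba : 8 states
  cb(b ∪ ba)bab : 18 states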